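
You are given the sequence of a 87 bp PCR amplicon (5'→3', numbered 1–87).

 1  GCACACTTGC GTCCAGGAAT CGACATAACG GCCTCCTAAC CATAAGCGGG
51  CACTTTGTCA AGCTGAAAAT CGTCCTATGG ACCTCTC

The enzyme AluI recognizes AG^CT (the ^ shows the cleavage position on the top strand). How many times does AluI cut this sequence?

1

AGCT occurs starting at position 61.
AluI cuts at 1 site.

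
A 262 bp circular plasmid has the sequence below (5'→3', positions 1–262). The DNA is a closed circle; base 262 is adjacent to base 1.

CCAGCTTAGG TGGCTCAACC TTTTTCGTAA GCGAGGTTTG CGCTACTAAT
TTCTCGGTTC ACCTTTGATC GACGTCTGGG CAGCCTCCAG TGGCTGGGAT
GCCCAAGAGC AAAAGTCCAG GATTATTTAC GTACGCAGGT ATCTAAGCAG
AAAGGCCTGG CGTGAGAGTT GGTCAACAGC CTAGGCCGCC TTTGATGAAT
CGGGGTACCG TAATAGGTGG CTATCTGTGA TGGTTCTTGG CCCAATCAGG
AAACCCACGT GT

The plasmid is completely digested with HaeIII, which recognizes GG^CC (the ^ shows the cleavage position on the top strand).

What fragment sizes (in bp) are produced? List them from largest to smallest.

HaeIII sites (GGCC) start at positions 154, 184, 239.
HaeIII cuts after base 2 of each site, so after positions 155, 185, 240.
Circular molecule, 3 cuts → 3 fragments:
  156–185 → 30 bp
  186–240 → 55 bp
  241–262 then 1–155 → 22 + 155 = 177 bp
Sorted largest to smallest: 177, 55, 30 bp.

177, 55, 30 bp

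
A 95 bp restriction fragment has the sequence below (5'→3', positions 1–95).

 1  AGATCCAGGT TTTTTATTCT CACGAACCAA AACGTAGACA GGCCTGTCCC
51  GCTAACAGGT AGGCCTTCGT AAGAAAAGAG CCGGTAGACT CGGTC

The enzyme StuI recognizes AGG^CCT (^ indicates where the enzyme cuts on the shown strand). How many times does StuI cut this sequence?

AGGCCT occurs starting at positions 40, 61.
StuI cuts at 2 sites.

2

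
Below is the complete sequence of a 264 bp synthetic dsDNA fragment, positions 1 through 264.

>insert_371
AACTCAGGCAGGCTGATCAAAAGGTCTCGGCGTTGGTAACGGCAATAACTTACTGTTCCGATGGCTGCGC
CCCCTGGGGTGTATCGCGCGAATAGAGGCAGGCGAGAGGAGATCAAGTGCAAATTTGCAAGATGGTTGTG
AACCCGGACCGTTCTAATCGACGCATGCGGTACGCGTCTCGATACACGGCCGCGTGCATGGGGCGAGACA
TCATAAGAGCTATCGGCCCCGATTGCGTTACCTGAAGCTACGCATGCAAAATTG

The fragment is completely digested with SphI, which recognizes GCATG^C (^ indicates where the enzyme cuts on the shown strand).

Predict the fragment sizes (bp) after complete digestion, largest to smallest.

167, 89, 8 bp

SphI sites (GCATGC) start at positions 163, 252.
SphI cuts after base 5 of each site (before the last base), so after positions 167, 256.
Linear molecule, 2 cuts → 3 fragments:
  1–167 → 167 bp
  168–256 → 89 bp
  257–264 → 8 bp
Sorted largest to smallest: 167, 89, 8 bp.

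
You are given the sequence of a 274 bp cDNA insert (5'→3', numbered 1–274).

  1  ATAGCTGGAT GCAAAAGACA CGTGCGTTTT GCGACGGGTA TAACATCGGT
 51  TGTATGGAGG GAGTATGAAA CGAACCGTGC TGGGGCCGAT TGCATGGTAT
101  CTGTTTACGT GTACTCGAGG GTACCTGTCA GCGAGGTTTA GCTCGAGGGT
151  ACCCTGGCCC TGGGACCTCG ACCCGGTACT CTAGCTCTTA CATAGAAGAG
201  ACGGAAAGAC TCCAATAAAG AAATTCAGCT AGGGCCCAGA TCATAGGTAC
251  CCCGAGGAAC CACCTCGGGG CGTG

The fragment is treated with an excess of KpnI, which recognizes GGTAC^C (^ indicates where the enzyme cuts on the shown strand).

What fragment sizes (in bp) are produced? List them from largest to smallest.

124, 98, 28, 24 bp

KpnI sites (GGTACC) start at positions 120, 148, 246.
KpnI cuts after base 5 of each site (before the last base), so after positions 124, 152, 250.
Linear molecule, 3 cuts → 4 fragments:
  1–124 → 124 bp
  125–152 → 28 bp
  153–250 → 98 bp
  251–274 → 24 bp
Sorted largest to smallest: 124, 98, 28, 24 bp.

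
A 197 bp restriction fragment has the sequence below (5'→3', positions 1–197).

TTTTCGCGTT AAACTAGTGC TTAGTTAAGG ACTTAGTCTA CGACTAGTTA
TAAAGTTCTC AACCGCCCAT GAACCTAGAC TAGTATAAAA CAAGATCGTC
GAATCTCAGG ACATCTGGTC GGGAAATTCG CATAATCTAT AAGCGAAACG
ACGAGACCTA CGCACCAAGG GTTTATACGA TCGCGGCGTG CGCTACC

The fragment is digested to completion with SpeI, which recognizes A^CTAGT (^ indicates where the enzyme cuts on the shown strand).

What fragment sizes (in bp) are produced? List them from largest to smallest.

118, 36, 30, 13 bp

SpeI sites (ACTAGT) start at positions 13, 43, 79.
SpeI cuts after the first base of each site, so after positions 13, 43, 79.
Linear molecule, 3 cuts → 4 fragments:
  1–13 → 13 bp
  14–43 → 30 bp
  44–79 → 36 bp
  80–197 → 118 bp
Sorted largest to smallest: 118, 36, 30, 13 bp.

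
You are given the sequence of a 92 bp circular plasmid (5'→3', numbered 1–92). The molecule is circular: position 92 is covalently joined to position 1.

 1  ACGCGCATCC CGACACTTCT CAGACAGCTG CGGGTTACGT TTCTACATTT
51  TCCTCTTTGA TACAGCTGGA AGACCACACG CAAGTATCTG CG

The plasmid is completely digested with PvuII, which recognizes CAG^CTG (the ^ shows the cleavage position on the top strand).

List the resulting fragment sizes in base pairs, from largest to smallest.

54, 38 bp

PvuII sites (CAGCTG) start at positions 25, 63.
PvuII cuts after base 3 of each site, so after positions 27, 65.
Circular molecule, 2 cuts → 2 fragments:
  28–65 → 38 bp
  66–92 then 1–27 → 27 + 27 = 54 bp
Sorted largest to smallest: 54, 38 bp.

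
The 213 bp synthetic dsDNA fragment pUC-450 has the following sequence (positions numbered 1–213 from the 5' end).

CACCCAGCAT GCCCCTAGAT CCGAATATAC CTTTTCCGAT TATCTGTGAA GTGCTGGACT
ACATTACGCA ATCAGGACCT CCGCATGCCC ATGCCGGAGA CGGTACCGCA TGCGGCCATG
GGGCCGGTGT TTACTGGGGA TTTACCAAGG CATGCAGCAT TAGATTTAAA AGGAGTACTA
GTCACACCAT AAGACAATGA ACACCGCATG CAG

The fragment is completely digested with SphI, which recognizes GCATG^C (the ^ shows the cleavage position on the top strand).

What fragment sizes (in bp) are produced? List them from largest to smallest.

76, 56, 42, 25, 11, 3 bp

SphI sites (GCATGC) start at positions 7, 83, 108, 150, 206.
SphI cuts after base 5 of each site (before the last base), so after positions 11, 87, 112, 154, 210.
Linear molecule, 5 cuts → 6 fragments:
  1–11 → 11 bp
  12–87 → 76 bp
  88–112 → 25 bp
  113–154 → 42 bp
  155–210 → 56 bp
  211–213 → 3 bp
Sorted largest to smallest: 76, 56, 42, 25, 11, 3 bp.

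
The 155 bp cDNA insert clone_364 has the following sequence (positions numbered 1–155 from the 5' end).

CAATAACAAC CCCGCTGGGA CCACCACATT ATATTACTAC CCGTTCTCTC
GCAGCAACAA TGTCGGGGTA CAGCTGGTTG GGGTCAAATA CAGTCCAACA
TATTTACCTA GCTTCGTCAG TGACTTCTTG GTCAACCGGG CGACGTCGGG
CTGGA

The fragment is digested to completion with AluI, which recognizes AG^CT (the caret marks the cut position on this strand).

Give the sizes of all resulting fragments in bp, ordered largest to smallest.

73, 44, 38 bp

AluI sites (AGCT) start at positions 72, 110.
AluI cuts after base 2 of each site, so after positions 73, 111.
Linear molecule, 2 cuts → 3 fragments:
  1–73 → 73 bp
  74–111 → 38 bp
  112–155 → 44 bp
Sorted largest to smallest: 73, 44, 38 bp.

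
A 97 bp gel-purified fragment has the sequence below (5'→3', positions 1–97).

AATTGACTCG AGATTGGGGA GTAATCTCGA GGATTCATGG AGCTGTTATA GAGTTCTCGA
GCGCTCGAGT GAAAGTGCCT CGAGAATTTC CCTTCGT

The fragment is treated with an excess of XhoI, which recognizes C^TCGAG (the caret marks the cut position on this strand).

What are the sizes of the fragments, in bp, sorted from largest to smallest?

30, 19, 18, 15, 8, 7 bp

XhoI sites (CTCGAG) start at positions 7, 26, 56, 64, 79.
XhoI cuts after the first base of each site, so after positions 7, 26, 56, 64, 79.
Linear molecule, 5 cuts → 6 fragments:
  1–7 → 7 bp
  8–26 → 19 bp
  27–56 → 30 bp
  57–64 → 8 bp
  65–79 → 15 bp
  80–97 → 18 bp
Sorted largest to smallest: 30, 19, 18, 15, 8, 7 bp.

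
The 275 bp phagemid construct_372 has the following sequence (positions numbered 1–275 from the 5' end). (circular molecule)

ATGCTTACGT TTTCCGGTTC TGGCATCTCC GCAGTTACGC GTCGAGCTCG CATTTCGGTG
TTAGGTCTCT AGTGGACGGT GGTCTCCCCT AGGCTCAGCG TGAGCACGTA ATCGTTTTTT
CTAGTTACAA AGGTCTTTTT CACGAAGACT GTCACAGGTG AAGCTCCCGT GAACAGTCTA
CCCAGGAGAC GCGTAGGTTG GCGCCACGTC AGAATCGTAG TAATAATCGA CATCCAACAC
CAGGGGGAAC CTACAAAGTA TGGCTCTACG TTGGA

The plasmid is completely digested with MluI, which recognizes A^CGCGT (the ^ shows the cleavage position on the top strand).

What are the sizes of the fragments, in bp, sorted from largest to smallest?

MluI sites (ACGCGT) start at positions 37, 189.
MluI cuts after the first base of each site, so after positions 37, 189.
Circular molecule, 2 cuts → 2 fragments:
  38–189 → 152 bp
  190–275 then 1–37 → 86 + 37 = 123 bp
Sorted largest to smallest: 152, 123 bp.

152, 123 bp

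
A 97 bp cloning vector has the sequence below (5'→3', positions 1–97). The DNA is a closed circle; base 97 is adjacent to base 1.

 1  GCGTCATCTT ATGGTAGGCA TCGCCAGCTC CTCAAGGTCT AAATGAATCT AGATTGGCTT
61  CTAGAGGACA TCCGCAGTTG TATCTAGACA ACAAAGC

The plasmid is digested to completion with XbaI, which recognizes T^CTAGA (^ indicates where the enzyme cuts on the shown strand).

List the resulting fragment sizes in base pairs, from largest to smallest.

XbaI sites (TCTAGA) start at positions 48, 60, 83.
XbaI cuts after the first base of each site, so after positions 48, 60, 83.
Circular molecule, 3 cuts → 3 fragments:
  49–60 → 12 bp
  61–83 → 23 bp
  84–97 then 1–48 → 14 + 48 = 62 bp
Sorted largest to smallest: 62, 23, 12 bp.

62, 23, 12 bp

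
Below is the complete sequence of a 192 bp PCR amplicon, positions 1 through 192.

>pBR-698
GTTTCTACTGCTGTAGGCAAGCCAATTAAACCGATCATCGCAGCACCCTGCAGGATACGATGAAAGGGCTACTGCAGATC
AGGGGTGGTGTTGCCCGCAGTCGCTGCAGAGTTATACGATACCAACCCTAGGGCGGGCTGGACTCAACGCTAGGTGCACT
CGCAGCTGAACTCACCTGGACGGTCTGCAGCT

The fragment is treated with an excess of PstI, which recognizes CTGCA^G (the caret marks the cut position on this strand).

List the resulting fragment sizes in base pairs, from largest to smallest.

81, 52, 32, 24, 3 bp

PstI sites (CTGCAG) start at positions 48, 72, 104, 185.
PstI cuts after base 5 of each site (before the last base), so after positions 52, 76, 108, 189.
Linear molecule, 4 cuts → 5 fragments:
  1–52 → 52 bp
  53–76 → 24 bp
  77–108 → 32 bp
  109–189 → 81 bp
  190–192 → 3 bp
Sorted largest to smallest: 81, 52, 32, 24, 3 bp.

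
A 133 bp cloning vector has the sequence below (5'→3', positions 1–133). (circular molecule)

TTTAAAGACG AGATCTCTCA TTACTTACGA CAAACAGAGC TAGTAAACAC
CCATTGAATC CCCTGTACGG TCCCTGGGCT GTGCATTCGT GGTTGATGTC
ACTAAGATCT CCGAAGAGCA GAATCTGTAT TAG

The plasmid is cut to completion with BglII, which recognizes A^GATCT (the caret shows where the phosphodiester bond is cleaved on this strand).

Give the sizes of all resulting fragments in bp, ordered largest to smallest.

94, 39 bp

BglII sites (AGATCT) start at positions 11, 105.
BglII cuts after the first base of each site, so after positions 11, 105.
Circular molecule, 2 cuts → 2 fragments:
  12–105 → 94 bp
  106–133 then 1–11 → 28 + 11 = 39 bp
Sorted largest to smallest: 94, 39 bp.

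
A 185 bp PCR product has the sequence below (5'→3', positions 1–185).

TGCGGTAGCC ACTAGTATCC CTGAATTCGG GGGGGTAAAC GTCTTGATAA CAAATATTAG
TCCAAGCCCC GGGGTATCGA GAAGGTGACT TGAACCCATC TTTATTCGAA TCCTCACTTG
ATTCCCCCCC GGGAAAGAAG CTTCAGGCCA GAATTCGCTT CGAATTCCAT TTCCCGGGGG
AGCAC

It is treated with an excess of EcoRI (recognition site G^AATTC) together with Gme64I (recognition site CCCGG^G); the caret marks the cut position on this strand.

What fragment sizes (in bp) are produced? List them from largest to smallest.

60, 49, 23, 19, 15, 11, 8 bp

EcoRI sites (GAATTC) start at positions 23, 151, 162.
EcoRI cuts after the first base of each site, so after positions 23, 151, 162.
Gme64I sites (CCCGGG) start at positions 68, 128, 173.
Gme64I cuts after base 5 of each site (before the last base), so after positions 72, 132, 177.
Combined cut positions: 23, 72, 132, 151, 162, 177.
Linear molecule, 6 cuts → 7 fragments:
  1–23 → 23 bp
  24–72 → 49 bp
  73–132 → 60 bp
  133–151 → 19 bp
  152–162 → 11 bp
  163–177 → 15 bp
  178–185 → 8 bp
Sorted largest to smallest: 60, 49, 23, 19, 15, 11, 8 bp.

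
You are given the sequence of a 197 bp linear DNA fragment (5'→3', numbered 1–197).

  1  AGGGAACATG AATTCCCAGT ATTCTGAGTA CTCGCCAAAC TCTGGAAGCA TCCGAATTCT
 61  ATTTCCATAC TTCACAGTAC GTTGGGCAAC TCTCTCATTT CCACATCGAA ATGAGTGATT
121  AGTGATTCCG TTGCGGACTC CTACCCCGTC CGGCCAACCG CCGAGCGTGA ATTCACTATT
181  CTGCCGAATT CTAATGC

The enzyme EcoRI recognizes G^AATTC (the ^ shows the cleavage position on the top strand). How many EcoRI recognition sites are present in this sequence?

GAATTC occurs starting at positions 10, 54, 169, 186.
EcoRI cuts at 4 sites.

4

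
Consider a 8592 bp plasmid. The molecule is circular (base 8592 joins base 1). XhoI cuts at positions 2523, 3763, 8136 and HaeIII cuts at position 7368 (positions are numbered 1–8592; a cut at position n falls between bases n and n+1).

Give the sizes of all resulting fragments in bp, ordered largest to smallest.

3605, 2979, 1240, 768 bp

Combined cut positions (sorted): 2523, 3763, 7368, 8136.
Circular molecule, 4 cuts → 4 fragments:
  3763 − 2523 = 1240 bp
  7368 − 3763 = 3605 bp
  8136 − 7368 = 768 bp
  wrap: 8592 − 8136 + 2523 = 2979 bp
Sorted largest to smallest: 3605, 2979, 1240, 768 bp.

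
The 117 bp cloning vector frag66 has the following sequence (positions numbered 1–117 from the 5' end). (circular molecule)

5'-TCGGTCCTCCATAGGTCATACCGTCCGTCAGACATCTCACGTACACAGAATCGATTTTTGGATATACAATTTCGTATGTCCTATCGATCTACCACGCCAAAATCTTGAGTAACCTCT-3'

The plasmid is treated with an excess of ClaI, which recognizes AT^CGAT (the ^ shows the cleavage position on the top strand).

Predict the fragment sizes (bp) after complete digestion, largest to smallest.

ClaI sites (ATCGAT) start at positions 50, 83.
ClaI cuts after base 2 of each site, so after positions 51, 84.
Circular molecule, 2 cuts → 2 fragments:
  52–84 → 33 bp
  85–117 then 1–51 → 33 + 51 = 84 bp
Sorted largest to smallest: 84, 33 bp.

84, 33 bp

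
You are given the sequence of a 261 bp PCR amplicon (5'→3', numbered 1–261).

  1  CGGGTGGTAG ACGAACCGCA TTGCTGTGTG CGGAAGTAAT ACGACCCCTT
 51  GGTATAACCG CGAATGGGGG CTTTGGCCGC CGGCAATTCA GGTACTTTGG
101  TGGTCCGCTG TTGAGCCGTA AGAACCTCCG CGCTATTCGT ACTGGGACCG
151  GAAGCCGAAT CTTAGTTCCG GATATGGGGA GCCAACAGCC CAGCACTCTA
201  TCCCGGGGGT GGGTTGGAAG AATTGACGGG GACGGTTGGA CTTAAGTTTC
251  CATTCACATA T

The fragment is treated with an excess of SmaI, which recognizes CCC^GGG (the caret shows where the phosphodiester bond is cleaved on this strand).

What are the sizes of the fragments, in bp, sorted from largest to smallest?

The SmaI site (CCCGGG) starts at position 202.
SmaI cuts after base 3 of each site, so after position 204.
Linear molecule, 1 cut → 2 fragments:
  1–204 → 204 bp
  205–261 → 57 bp
Sorted largest to smallest: 204, 57 bp.

204, 57 bp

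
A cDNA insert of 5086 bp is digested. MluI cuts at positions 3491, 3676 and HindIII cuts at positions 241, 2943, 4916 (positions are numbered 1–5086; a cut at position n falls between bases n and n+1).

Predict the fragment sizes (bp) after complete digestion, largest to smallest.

Combined cut positions (sorted): 241, 2943, 3491, 3676, 4916.
Linear molecule, 5 cuts → 6 fragments:
  241 − 0 = 241 bp
  2943 − 241 = 2702 bp
  3491 − 2943 = 548 bp
  3676 − 3491 = 185 bp
  4916 − 3676 = 1240 bp
  5086 − 4916 = 170 bp
Sorted largest to smallest: 2702, 1240, 548, 241, 185, 170 bp.

2702, 1240, 548, 241, 185, 170 bp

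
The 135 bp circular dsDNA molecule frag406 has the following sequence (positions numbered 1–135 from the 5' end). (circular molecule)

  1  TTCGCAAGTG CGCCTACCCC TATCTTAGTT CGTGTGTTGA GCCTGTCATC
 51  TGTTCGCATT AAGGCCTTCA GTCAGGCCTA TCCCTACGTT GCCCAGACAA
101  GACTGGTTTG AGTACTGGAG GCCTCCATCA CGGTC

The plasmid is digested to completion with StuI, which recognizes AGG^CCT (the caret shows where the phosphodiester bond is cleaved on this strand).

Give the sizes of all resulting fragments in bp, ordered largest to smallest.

StuI sites (AGGCCT) start at positions 62, 74, 119.
StuI cuts after base 3 of each site, so after positions 64, 76, 121.
Circular molecule, 3 cuts → 3 fragments:
  65–76 → 12 bp
  77–121 → 45 bp
  122–135 then 1–64 → 14 + 64 = 78 bp
Sorted largest to smallest: 78, 45, 12 bp.

78, 45, 12 bp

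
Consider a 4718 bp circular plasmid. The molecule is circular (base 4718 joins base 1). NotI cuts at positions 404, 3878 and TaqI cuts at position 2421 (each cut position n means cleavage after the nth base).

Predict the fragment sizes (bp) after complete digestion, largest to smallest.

2017, 1457, 1244 bp

Combined cut positions (sorted): 404, 2421, 3878.
Circular molecule, 3 cuts → 3 fragments:
  2421 − 404 = 2017 bp
  3878 − 2421 = 1457 bp
  wrap: 4718 − 3878 + 404 = 1244 bp
Sorted largest to smallest: 2017, 1457, 1244 bp.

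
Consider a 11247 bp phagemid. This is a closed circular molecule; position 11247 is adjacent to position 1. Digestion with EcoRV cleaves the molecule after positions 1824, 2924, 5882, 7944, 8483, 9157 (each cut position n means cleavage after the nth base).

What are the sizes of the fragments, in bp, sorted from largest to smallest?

Circular molecule, 6 cuts → 6 fragments:
  2924 − 1824 = 1100 bp
  5882 − 2924 = 2958 bp
  7944 − 5882 = 2062 bp
  8483 − 7944 = 539 bp
  9157 − 8483 = 674 bp
  wrap: 11247 − 9157 + 1824 = 3914 bp
Sorted largest to smallest: 3914, 2958, 2062, 1100, 674, 539 bp.

3914, 2958, 2062, 1100, 674, 539 bp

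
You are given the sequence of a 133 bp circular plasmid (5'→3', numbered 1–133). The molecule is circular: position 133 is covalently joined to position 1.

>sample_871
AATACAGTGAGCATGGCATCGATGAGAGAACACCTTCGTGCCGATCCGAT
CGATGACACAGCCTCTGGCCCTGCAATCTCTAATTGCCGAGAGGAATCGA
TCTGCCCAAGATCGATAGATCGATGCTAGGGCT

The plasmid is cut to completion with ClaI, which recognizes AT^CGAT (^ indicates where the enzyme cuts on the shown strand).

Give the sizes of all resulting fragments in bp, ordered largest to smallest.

ClaI sites (ATCGAT) start at positions 18, 49, 96, 111, 119.
ClaI cuts after base 2 of each site, so after positions 19, 50, 97, 112, 120.
Circular molecule, 5 cuts → 5 fragments:
  20–50 → 31 bp
  51–97 → 47 bp
  98–112 → 15 bp
  113–120 → 8 bp
  121–133 then 1–19 → 13 + 19 = 32 bp
Sorted largest to smallest: 47, 32, 31, 15, 8 bp.

47, 32, 31, 15, 8 bp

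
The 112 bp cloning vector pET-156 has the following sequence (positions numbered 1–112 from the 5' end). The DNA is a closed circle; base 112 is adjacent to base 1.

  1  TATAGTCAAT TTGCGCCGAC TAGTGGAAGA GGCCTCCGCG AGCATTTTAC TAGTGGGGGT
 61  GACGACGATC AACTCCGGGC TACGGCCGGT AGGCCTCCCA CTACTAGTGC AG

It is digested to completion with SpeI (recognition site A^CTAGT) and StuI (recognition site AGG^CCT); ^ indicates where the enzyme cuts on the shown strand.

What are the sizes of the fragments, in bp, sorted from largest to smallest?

44, 28, 17, 13, 10 bp

SpeI sites (ACTAGT) start at positions 19, 49, 103.
SpeI cuts after the first base of each site, so after positions 19, 49, 103.
StuI sites (AGGCCT) start at positions 30, 91.
StuI cuts after base 3 of each site, so after positions 32, 93.
Combined cut positions: 19, 32, 49, 93, 103.
Circular molecule, 5 cuts → 5 fragments:
  20–32 → 13 bp
  33–49 → 17 bp
  50–93 → 44 bp
  94–103 → 10 bp
  104–112 then 1–19 → 9 + 19 = 28 bp
Sorted largest to smallest: 44, 28, 17, 13, 10 bp.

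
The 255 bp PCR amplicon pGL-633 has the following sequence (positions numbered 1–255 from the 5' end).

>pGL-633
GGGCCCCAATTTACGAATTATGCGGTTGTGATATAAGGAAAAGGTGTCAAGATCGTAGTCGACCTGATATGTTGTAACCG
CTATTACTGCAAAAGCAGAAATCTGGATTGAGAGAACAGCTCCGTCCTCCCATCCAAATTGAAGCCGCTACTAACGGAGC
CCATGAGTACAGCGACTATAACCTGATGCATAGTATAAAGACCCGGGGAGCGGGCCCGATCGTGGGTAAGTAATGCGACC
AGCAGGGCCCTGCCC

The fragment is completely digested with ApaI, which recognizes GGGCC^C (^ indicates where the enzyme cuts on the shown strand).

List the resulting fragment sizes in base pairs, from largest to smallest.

ApaI sites (GGGCCC) start at positions 1, 212, 245.
ApaI cuts after base 5 of each site (before the last base), so after positions 5, 216, 249.
Linear molecule, 3 cuts → 4 fragments:
  1–5 → 5 bp
  6–216 → 211 bp
  217–249 → 33 bp
  250–255 → 6 bp
Sorted largest to smallest: 211, 33, 6, 5 bp.

211, 33, 6, 5 bp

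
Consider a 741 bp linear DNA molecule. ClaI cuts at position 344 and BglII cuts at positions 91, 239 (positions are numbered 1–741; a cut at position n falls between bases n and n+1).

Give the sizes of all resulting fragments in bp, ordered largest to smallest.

Combined cut positions (sorted): 91, 239, 344.
Linear molecule, 3 cuts → 4 fragments:
  91 − 0 = 91 bp
  239 − 91 = 148 bp
  344 − 239 = 105 bp
  741 − 344 = 397 bp
Sorted largest to smallest: 397, 148, 105, 91 bp.

397, 148, 105, 91 bp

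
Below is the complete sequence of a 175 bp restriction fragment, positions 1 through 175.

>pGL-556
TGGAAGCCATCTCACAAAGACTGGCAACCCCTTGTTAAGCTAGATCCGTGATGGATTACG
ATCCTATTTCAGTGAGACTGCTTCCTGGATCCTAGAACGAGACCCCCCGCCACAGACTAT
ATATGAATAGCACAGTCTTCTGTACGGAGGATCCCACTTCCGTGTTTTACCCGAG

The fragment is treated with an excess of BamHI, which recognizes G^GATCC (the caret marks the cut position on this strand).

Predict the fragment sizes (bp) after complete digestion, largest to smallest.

BamHI sites (GGATCC) start at positions 87, 149.
BamHI cuts after the first base of each site, so after positions 87, 149.
Linear molecule, 2 cuts → 3 fragments:
  1–87 → 87 bp
  88–149 → 62 bp
  150–175 → 26 bp
Sorted largest to smallest: 87, 62, 26 bp.

87, 62, 26 bp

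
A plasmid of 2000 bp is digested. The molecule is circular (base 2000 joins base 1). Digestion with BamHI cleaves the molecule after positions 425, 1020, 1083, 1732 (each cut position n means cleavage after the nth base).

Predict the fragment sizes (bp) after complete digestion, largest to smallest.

Circular molecule, 4 cuts → 4 fragments:
  1020 − 425 = 595 bp
  1083 − 1020 = 63 bp
  1732 − 1083 = 649 bp
  wrap: 2000 − 1732 + 425 = 693 bp
Sorted largest to smallest: 693, 649, 595, 63 bp.

693, 649, 595, 63 bp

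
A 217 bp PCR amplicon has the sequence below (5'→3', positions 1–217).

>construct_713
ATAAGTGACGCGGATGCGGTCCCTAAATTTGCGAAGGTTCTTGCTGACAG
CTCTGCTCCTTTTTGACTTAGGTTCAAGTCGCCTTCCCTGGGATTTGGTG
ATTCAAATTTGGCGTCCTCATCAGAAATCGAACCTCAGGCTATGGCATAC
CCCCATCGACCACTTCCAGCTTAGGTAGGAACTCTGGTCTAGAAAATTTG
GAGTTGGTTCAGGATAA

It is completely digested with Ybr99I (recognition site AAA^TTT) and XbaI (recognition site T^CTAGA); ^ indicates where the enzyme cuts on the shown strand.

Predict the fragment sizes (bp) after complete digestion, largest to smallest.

Ybr99I sites (AAATTT) start at positions 25, 105, 194.
Ybr99I cuts after base 3 of each site, so after positions 27, 107, 196.
The XbaI site (TCTAGA) starts at position 188.
XbaI cuts after the first base of each site, so after position 188.
Combined cut positions: 27, 107, 188, 196.
Linear molecule, 4 cuts → 5 fragments:
  1–27 → 27 bp
  28–107 → 80 bp
  108–188 → 81 bp
  189–196 → 8 bp
  197–217 → 21 bp
Sorted largest to smallest: 81, 80, 27, 21, 8 bp.

81, 80, 27, 21, 8 bp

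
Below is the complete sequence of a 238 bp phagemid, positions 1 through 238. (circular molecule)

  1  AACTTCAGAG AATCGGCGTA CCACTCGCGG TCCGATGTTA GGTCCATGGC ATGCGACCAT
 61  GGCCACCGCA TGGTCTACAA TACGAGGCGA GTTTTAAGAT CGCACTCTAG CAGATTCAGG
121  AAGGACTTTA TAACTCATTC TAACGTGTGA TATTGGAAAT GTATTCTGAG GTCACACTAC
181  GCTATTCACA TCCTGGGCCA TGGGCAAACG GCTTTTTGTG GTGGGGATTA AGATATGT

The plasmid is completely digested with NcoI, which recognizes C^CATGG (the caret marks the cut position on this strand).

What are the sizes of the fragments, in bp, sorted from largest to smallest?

141, 84, 13 bp

NcoI sites (CCATGG) start at positions 44, 57, 198.
NcoI cuts after the first base of each site, so after positions 44, 57, 198.
Circular molecule, 3 cuts → 3 fragments:
  45–57 → 13 bp
  58–198 → 141 bp
  199–238 then 1–44 → 40 + 44 = 84 bp
Sorted largest to smallest: 141, 84, 13 bp.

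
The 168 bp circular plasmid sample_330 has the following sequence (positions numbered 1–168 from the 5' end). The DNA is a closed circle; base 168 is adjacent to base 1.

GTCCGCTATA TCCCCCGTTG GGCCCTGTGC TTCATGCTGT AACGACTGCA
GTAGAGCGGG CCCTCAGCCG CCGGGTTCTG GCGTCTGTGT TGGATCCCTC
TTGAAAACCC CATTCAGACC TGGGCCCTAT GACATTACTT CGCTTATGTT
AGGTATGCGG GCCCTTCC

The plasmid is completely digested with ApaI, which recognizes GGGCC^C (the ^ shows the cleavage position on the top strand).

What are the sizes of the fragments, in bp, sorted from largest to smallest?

64, 38, 37, 29 bp

ApaI sites (GGGCCC) start at positions 20, 58, 122, 159.
ApaI cuts after base 5 of each site (before the last base), so after positions 24, 62, 126, 163.
Circular molecule, 4 cuts → 4 fragments:
  25–62 → 38 bp
  63–126 → 64 bp
  127–163 → 37 bp
  164–168 then 1–24 → 5 + 24 = 29 bp
Sorted largest to smallest: 64, 38, 37, 29 bp.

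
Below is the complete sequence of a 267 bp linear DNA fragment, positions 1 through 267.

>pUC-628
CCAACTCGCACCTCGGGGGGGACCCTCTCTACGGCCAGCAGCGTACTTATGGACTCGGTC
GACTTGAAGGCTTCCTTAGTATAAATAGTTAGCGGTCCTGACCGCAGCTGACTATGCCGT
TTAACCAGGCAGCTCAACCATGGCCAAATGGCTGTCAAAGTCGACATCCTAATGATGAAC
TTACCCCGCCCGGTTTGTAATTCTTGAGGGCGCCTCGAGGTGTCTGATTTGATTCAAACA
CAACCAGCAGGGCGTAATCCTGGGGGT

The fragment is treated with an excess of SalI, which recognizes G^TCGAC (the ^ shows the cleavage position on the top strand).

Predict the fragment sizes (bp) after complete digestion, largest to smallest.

107, 102, 58 bp

SalI sites (GTCGAC) start at positions 58, 160.
SalI cuts after the first base of each site, so after positions 58, 160.
Linear molecule, 2 cuts → 3 fragments:
  1–58 → 58 bp
  59–160 → 102 bp
  161–267 → 107 bp
Sorted largest to smallest: 107, 102, 58 bp.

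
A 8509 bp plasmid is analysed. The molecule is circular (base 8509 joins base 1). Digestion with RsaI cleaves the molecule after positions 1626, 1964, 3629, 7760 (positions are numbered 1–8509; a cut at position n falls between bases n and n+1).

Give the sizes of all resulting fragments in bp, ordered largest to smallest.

Circular molecule, 4 cuts → 4 fragments:
  1964 − 1626 = 338 bp
  3629 − 1964 = 1665 bp
  7760 − 3629 = 4131 bp
  wrap: 8509 − 7760 + 1626 = 2375 bp
Sorted largest to smallest: 4131, 2375, 1665, 338 bp.

4131, 2375, 1665, 338 bp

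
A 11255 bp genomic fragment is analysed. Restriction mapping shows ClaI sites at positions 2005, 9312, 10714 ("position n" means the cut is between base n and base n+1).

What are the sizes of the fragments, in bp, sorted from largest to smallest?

Linear molecule, 3 cuts → 4 fragments:
  2005 − 0 = 2005 bp
  9312 − 2005 = 7307 bp
  10714 − 9312 = 1402 bp
  11255 − 10714 = 541 bp
Sorted largest to smallest: 7307, 2005, 1402, 541 bp.

7307, 2005, 1402, 541 bp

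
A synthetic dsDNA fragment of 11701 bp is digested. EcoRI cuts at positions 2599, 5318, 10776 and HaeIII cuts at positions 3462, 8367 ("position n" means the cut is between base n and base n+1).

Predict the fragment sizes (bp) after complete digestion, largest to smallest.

Combined cut positions (sorted): 2599, 3462, 5318, 8367, 10776.
Linear molecule, 5 cuts → 6 fragments:
  2599 − 0 = 2599 bp
  3462 − 2599 = 863 bp
  5318 − 3462 = 1856 bp
  8367 − 5318 = 3049 bp
  10776 − 8367 = 2409 bp
  11701 − 10776 = 925 bp
Sorted largest to smallest: 3049, 2599, 2409, 1856, 925, 863 bp.

3049, 2599, 2409, 1856, 925, 863 bp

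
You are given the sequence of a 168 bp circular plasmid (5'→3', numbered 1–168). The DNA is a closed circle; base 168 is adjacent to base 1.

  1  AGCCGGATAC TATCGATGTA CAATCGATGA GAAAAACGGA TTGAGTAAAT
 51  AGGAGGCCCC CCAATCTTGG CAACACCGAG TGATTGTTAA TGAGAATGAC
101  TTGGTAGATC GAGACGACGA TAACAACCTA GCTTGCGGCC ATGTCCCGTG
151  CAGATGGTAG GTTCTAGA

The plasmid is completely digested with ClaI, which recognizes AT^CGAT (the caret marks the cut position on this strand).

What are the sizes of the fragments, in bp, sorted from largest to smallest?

157, 11 bp

ClaI sites (ATCGAT) start at positions 12, 23.
ClaI cuts after base 2 of each site, so after positions 13, 24.
Circular molecule, 2 cuts → 2 fragments:
  14–24 → 11 bp
  25–168 then 1–13 → 144 + 13 = 157 bp
Sorted largest to smallest: 157, 11 bp.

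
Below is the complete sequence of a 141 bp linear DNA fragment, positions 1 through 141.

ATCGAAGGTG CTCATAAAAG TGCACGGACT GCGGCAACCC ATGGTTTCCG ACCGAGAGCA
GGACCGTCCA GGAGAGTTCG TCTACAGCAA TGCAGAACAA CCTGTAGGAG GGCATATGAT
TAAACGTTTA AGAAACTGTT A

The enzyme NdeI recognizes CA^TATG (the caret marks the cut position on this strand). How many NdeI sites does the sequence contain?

CATATG occurs starting at position 113.
NdeI cuts at 1 site.

1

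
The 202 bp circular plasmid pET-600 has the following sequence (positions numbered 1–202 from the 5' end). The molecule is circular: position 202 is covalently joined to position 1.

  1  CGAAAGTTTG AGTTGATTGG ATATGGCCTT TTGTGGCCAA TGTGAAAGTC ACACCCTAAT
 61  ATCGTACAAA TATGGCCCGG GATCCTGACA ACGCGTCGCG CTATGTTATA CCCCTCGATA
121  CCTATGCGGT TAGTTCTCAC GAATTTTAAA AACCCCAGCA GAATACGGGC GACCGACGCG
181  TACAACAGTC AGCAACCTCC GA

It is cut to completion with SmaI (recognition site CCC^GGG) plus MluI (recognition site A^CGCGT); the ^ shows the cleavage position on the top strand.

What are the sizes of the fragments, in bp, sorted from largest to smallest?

The SmaI site (CCCGGG) starts at position 76.
SmaI cuts after base 3 of each site, so after position 78.
MluI sites (ACGCGT) start at positions 91, 176.
MluI cuts after the first base of each site, so after positions 91, 176.
Combined cut positions: 78, 91, 176.
Circular molecule, 3 cuts → 3 fragments:
  79–91 → 13 bp
  92–176 → 85 bp
  177–202 then 1–78 → 26 + 78 = 104 bp
Sorted largest to smallest: 104, 85, 13 bp.

104, 85, 13 bp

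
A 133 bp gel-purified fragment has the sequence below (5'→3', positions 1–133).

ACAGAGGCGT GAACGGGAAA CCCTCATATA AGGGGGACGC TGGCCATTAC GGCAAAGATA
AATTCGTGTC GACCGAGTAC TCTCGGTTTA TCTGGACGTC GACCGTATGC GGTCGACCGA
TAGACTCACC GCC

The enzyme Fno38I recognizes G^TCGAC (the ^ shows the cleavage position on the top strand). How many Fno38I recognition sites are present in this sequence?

3

GTCGAC occurs starting at positions 68, 98, 112.
Fno38I cuts at 3 sites.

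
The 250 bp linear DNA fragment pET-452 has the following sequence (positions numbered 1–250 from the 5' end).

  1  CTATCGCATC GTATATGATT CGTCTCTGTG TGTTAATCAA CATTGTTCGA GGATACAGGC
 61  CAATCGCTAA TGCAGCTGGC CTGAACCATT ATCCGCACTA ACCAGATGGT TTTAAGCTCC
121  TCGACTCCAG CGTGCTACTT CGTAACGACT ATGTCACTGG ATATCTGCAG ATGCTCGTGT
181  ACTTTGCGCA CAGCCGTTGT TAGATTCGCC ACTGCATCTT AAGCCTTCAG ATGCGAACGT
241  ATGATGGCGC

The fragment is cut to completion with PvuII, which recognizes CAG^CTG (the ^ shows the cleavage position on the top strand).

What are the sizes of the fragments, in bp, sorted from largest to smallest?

175, 75 bp

The PvuII site (CAGCTG) starts at position 73.
PvuII cuts after base 3 of each site, so after position 75.
Linear molecule, 1 cut → 2 fragments:
  1–75 → 75 bp
  76–250 → 175 bp
Sorted largest to smallest: 175, 75 bp.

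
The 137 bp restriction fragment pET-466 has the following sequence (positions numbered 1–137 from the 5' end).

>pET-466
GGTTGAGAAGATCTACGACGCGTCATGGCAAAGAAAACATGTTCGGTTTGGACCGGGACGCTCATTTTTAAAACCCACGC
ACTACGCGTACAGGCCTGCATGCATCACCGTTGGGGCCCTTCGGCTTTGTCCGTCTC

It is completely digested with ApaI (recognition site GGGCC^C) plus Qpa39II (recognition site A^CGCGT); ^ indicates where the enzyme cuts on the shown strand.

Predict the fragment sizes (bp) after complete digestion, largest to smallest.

The ApaI site (GGGCCC) starts at position 114.
ApaI cuts after base 5 of each site (before the last base), so after position 118.
Qpa39II sites (ACGCGT) start at positions 18, 84.
Qpa39II cuts after the first base of each site, so after positions 18, 84.
Combined cut positions: 18, 84, 118.
Linear molecule, 3 cuts → 4 fragments:
  1–18 → 18 bp
  19–84 → 66 bp
  85–118 → 34 bp
  119–137 → 19 bp
Sorted largest to smallest: 66, 34, 19, 18 bp.

66, 34, 19, 18 bp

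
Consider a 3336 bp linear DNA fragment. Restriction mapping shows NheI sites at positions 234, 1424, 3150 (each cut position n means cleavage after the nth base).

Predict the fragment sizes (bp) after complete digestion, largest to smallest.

Linear molecule, 3 cuts → 4 fragments:
  234 − 0 = 234 bp
  1424 − 234 = 1190 bp
  3150 − 1424 = 1726 bp
  3336 − 3150 = 186 bp
Sorted largest to smallest: 1726, 1190, 234, 186 bp.

1726, 1190, 234, 186 bp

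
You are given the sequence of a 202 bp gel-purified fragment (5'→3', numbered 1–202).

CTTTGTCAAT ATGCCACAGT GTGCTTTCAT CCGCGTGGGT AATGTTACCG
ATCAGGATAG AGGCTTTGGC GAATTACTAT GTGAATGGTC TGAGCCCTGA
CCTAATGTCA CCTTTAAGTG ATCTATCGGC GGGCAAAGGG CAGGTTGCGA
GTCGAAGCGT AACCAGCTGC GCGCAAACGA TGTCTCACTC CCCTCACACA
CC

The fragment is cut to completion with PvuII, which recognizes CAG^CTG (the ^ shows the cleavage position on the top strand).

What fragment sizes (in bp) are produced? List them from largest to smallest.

The PvuII site (CAGCTG) starts at position 164.
PvuII cuts after base 3 of each site, so after position 166.
Linear molecule, 1 cut → 2 fragments:
  1–166 → 166 bp
  167–202 → 36 bp
Sorted largest to smallest: 166, 36 bp.

166, 36 bp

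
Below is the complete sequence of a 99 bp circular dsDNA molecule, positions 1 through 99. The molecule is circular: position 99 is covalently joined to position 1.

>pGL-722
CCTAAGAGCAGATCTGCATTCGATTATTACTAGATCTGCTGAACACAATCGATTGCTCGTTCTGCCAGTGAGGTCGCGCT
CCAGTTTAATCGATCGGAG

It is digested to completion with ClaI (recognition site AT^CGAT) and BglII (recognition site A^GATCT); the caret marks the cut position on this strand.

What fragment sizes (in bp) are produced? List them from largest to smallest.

ClaI sites (ATCGAT) start at positions 48, 89.
ClaI cuts after base 2 of each site, so after positions 49, 90.
BglII sites (AGATCT) start at positions 10, 32.
BglII cuts after the first base of each site, so after positions 10, 32.
Combined cut positions: 10, 32, 49, 90.
Circular molecule, 4 cuts → 4 fragments:
  11–32 → 22 bp
  33–49 → 17 bp
  50–90 → 41 bp
  91–99 then 1–10 → 9 + 10 = 19 bp
Sorted largest to smallest: 41, 22, 19, 17 bp.

41, 22, 19, 17 bp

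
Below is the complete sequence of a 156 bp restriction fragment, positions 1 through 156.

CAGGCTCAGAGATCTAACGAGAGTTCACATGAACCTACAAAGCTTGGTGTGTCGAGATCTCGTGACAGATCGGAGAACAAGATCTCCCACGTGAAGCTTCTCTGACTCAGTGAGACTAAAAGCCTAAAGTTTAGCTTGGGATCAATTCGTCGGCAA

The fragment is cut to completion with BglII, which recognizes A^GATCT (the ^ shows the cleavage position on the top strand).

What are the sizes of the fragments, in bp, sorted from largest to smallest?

BglII sites (AGATCT) start at positions 10, 55, 80.
BglII cuts after the first base of each site, so after positions 10, 55, 80.
Linear molecule, 3 cuts → 4 fragments:
  1–10 → 10 bp
  11–55 → 45 bp
  56–80 → 25 bp
  81–156 → 76 bp
Sorted largest to smallest: 76, 45, 25, 10 bp.

76, 45, 25, 10 bp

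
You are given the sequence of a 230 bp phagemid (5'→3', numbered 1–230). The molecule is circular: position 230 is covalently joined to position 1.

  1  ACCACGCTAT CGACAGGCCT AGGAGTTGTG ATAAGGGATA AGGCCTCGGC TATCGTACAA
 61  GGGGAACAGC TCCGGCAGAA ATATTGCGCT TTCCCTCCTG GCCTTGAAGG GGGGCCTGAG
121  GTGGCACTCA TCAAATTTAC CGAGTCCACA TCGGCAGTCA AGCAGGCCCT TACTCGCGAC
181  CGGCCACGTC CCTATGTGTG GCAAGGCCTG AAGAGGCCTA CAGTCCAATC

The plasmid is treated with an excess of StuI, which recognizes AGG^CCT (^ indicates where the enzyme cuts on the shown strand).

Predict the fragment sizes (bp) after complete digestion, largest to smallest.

StuI sites (AGGCCT) start at positions 15, 41, 204, 214.
StuI cuts after base 3 of each site, so after positions 17, 43, 206, 216.
Circular molecule, 4 cuts → 4 fragments:
  18–43 → 26 bp
  44–206 → 163 bp
  207–216 → 10 bp
  217–230 then 1–17 → 14 + 17 = 31 bp
Sorted largest to smallest: 163, 31, 26, 10 bp.

163, 31, 26, 10 bp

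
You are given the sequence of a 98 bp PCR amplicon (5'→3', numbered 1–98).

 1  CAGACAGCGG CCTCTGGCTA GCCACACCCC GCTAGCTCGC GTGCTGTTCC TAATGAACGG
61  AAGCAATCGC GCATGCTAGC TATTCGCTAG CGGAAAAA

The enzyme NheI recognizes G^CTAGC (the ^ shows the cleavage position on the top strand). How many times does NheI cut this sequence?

4

GCTAGC occurs starting at positions 17, 31, 75, 86.
NheI cuts at 4 sites.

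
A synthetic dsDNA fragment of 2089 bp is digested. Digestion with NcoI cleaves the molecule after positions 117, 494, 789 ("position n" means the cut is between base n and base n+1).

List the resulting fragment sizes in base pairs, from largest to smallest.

1300, 377, 295, 117 bp

Linear molecule, 3 cuts → 4 fragments:
  117 − 0 = 117 bp
  494 − 117 = 377 bp
  789 − 494 = 295 bp
  2089 − 789 = 1300 bp
Sorted largest to smallest: 1300, 377, 295, 117 bp.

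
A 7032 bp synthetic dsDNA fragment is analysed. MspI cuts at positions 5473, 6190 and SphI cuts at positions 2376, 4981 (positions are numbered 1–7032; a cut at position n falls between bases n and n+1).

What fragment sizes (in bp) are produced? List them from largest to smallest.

Combined cut positions (sorted): 2376, 4981, 5473, 6190.
Linear molecule, 4 cuts → 5 fragments:
  2376 − 0 = 2376 bp
  4981 − 2376 = 2605 bp
  5473 − 4981 = 492 bp
  6190 − 5473 = 717 bp
  7032 − 6190 = 842 bp
Sorted largest to smallest: 2605, 2376, 842, 717, 492 bp.

2605, 2376, 842, 717, 492 bp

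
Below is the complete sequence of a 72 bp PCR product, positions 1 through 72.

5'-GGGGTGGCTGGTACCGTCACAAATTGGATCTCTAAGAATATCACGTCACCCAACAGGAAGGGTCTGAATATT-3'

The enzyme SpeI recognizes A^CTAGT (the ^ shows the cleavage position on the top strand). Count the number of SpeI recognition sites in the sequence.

0

No occurrence of ACTAGT is present in the sequence.
SpeI does not cut: 0 sites.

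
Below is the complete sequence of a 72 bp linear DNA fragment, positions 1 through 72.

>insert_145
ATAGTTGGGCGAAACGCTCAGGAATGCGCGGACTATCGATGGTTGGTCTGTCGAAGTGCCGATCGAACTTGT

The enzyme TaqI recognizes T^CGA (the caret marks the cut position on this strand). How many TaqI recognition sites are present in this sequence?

TCGA occurs starting at positions 36, 51, 63.
TaqI cuts at 3 sites.

3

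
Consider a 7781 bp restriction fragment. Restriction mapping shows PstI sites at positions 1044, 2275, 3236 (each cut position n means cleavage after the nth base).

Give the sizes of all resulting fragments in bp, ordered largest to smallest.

4545, 1231, 1044, 961 bp

Linear molecule, 3 cuts → 4 fragments:
  1044 − 0 = 1044 bp
  2275 − 1044 = 1231 bp
  3236 − 2275 = 961 bp
  7781 − 3236 = 4545 bp
Sorted largest to smallest: 4545, 1231, 1044, 961 bp.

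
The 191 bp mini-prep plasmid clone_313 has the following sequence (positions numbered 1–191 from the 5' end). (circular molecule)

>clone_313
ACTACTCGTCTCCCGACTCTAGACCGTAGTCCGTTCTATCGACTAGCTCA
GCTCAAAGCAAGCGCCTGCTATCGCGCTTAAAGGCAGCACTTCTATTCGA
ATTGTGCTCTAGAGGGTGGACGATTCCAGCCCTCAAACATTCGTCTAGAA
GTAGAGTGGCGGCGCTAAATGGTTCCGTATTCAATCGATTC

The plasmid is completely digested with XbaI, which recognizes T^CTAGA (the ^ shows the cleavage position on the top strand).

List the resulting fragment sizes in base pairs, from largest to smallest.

XbaI sites (TCTAGA) start at positions 18, 108, 144.
XbaI cuts after the first base of each site, so after positions 18, 108, 144.
Circular molecule, 3 cuts → 3 fragments:
  19–108 → 90 bp
  109–144 → 36 bp
  145–191 then 1–18 → 47 + 18 = 65 bp
Sorted largest to smallest: 90, 65, 36 bp.

90, 65, 36 bp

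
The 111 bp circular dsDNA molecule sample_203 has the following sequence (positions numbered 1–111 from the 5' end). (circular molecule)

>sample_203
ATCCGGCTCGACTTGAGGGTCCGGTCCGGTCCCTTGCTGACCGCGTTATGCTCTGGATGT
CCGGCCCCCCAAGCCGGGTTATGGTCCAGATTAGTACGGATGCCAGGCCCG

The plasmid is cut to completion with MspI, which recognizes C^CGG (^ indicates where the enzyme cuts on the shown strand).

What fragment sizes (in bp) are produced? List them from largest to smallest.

40, 35, 18, 13, 5 bp

MspI sites (CCGG) start at positions 3, 21, 26, 61, 74.
MspI cuts after the first base of each site, so after positions 3, 21, 26, 61, 74.
Circular molecule, 5 cuts → 5 fragments:
  4–21 → 18 bp
  22–26 → 5 bp
  27–61 → 35 bp
  62–74 → 13 bp
  75–111 then 1–3 → 37 + 3 = 40 bp
Sorted largest to smallest: 40, 35, 18, 13, 5 bp.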